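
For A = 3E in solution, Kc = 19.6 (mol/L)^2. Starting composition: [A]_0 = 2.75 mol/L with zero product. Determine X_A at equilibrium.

X = 0.389

Let X = conversion of A; extent ξ = 2.75·X mol/L.
Concentrations: [A] = 2.75 − 2.75X; [E] = 8.25X.
Kc = [E]^3 / ([A]).
Solving Kc = 19.6 for X ∈ (0,1): X = 0.389.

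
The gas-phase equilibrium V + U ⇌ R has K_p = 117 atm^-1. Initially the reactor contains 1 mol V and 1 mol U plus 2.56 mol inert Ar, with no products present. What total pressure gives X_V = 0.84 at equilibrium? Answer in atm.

Take 1 mol V as basis and let X be its fractional conversion, so ξ = X.
Moles: n_V = 1 − X; n_U = 1 − X; n_R = X; n_I = 2.56 (inert).
Total moles n_T = 4.56 − X.
K_p = p_R / (p_V p_U) with p_i = (n_i/n_T)·P.
At X = 0.84: the mole-fraction product g(X) = Π y_i^ν_i = 122.1. Since K_p = g(X)·P^{-1}, P = (g/K_p)^(1/1) = (122.1/117)^(1/1) = 1.04 atm.

P = 1.04 atm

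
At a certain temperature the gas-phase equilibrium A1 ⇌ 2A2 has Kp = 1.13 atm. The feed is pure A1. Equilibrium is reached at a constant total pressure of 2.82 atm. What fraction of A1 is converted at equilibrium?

X = 0.302

Basis: 1 mol A1 initially; let X = conversion of A1. Extent ξ = X.
Moles: n_A1 = 1 − X; n_A2 = 2X.
Summing: n_T = 1 + X.
With p_i = (n_i/n_T)P, Kp = p_A2^2 / (p_A1).
This yields a degree-2 equation in X; solving on (0,1), X = 0.302.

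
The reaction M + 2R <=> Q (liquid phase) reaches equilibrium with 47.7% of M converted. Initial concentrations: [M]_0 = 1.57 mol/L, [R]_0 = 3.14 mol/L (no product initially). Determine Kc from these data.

Kc = 0.338 (mol/L)^-2

Let X = conversion of M.
Concentrations: [M] = 1.57 − 1.57X; [R] = 3.14 − 3.14X; [Q] = 1.57X.
At X = 0.477: [M] = 0.821, [R] = 1.64, [Q] = 0.749.
Kc = [Q] / ([M] [R]^2) = 0.338 (mol/L)^-2.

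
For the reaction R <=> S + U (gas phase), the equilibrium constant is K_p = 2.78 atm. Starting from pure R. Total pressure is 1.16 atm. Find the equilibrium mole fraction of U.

y_U = 0.457

Take 1 mol R as basis and let X be its fractional conversion, so ξ = X.
Mole table: n_R = 1 − X; n_S = X; n_U = X.
Summing: n_T = 1 + X.
Mole fractions y_i = n_i/n_T; K_p = p_S p_U / (p_R) with p_i = y_i·P.
Setting this equal to 2.78 atm and taking the physical root (0 < X < 1) gives X = 0.840.
Then n_U = 0.84, n_T = 1.84, so y_U = 0.457.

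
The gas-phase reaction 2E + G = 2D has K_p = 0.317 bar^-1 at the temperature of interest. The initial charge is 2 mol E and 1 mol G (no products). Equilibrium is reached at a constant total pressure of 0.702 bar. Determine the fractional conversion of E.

X = 0.201

Take 2 mol E as basis and let X be its fractional conversion, so ξ = X.
Moles: n_E = 2 − 2X; n_G = 1 − X; n_D = 2X.
Summing: n_T = 3 − X.
y_i = n_i/n_T, p_i = y_i·P. K_p = p_D^2 / (p_E^2 p_G).
This yields a degree-3 equation in X; solving on (0,1), X = 0.201.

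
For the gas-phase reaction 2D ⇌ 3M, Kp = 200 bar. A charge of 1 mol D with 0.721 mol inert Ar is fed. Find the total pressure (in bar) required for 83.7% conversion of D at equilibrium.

Basis: 1 mol D initially; let X = conversion of D. Extent ξ = 0.5X.
Mole table: n_D = 1 − X; n_M = 1.5X; n_I = 0.721 (inert).
n_T = Σnᵢ = 1.72 + 0.5X.
Kp = p_M^3 / (p_D^2) with p_i = (n_i/n_T)·P.
At X = 0.837: the mole-fraction product g(X) = Π y_i^ν_i = 34.81. Since Kp = g(X)·P^{1}, P = (Kp/g)^(1/1) = (200/34.81)^(1/1) = 5.74 bar.

P = 5.74 bar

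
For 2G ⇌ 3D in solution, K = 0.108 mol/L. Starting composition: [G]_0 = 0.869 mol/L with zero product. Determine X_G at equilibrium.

X = 0.270

Let X = conversion of G; extent ξ = 0.869X/2 mol/L.
Concentrations: [G] = 0.869 − 0.869X; [D] = 1.3X.
K = [D]^3 / ([G]^2).
Equating to 0.108 mol/L: the physical root is X = 0.270.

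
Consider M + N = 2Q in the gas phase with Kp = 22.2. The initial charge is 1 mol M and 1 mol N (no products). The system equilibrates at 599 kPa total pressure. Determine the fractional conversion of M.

Let X = conversion of M (basis 1 mol M); extent of reaction ξ = X.
Moles: n_M = 1 − X; n_N = 1 − X; n_Q = 2X.
n_T stays at 2 (no change in mole number).
Mole fractions y_i = n_i/n_T; Kp = p_Q^2 / (p_M p_N) with p_i = y_i·P.
Substituting and setting equal to 22.2 gives a polynomial in X; the root in (0,1) is X = 0.702.

X = 0.702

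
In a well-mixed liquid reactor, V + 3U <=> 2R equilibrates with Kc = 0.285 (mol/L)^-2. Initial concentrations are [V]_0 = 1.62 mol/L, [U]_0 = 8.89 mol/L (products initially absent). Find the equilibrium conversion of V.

Let X = conversion of V; extent ξ = 1.62·X mol/L.
Concentrations: [V] = 1.62 − 1.62X; [U] = 8.89 − 4.86X; [R] = 3.24X.
Kc = [R]^2 / ([V] [U]^3).
Equating to 0.285 (mol/L)^-2: the physical root is X = 0.849.

X = 0.849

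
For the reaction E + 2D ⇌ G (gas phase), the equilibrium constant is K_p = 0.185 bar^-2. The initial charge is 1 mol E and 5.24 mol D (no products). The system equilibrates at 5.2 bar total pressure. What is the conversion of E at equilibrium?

X = 0.757

Let X = conversion of E (basis 1 mol E); extent of reaction ξ = X.
Species balance: n_E = 1 − X; n_D = 5.24 − 2X; n_G = X.
Summing: n_T = 6.24 − 2X.
y_i = n_i/n_T, p_i = y_i·P. K_p = p_G / (p_E p_D^2).
This yields a degree-3 equation in X; solving on (0,1), X = 0.757.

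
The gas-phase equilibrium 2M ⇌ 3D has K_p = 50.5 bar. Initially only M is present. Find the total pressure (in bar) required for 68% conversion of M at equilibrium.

Take 1 mol M as basis and let X be its fractional conversion, so ξ = 0.5X.
At extent ξ: n_M = 1 − X; n_D = 1.5X.
Summing: n_T = 1 + 0.5X.
K_p = p_D^3 / (p_M^2) with p_i = (n_i/n_T)·P.
At X = 0.68: the mole-fraction product g(X) = Π y_i^ν_i = 7.734. Since K_p = g(X)·P^{1}, P = (K_p/g)^(1/1) = (50.5/7.734)^(1/1) = 6.53 bar.

P = 6.53 bar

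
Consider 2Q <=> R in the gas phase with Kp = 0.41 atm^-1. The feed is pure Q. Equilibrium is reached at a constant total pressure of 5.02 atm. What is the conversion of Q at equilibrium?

Basis: 1 mol Q initially; let X = conversion of Q. Extent ξ = 0.5X.
Moles: n_Q = 1 − X; n_R = 0.5X.
Total moles n_T = 1 − 0.5X.
y_i = n_i/n_T, p_i = y_i·P. Kp = p_R / (p_Q^2).
This yields a degree-2 equation in X; solving on (0,1), X = 0.671.

X = 0.671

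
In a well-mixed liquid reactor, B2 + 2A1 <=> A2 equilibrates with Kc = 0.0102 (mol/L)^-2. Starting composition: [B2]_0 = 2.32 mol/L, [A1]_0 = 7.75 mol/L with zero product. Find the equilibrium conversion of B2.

X = 0.294

Let X = conversion of B2; extent ξ = 2.32·X mol/L.
Concentrations: [B2] = 2.32 − 2.32X; [A1] = 7.75 − 4.64X; [A2] = 2.32X.
Kc = [A2] / ([B2] [A1]^2).
This equals 0.0102 at X = 0.294 (the root in 0 < X < 1).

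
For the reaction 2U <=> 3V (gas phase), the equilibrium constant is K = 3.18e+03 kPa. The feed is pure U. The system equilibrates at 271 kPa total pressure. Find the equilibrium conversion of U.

Basis: 1 mol U initially; let X = conversion of U. Extent ξ = 0.5X.
Mole table: n_U = 1 − X; n_V = 1.5X.
Total moles n_T = 1 + 0.5X.
With p_i = (n_i/n_T)P, K = p_V^3 / (p_U^2).
This yields a degree-3 equation in X; solving on (0,1), X = 0.719.

X = 0.719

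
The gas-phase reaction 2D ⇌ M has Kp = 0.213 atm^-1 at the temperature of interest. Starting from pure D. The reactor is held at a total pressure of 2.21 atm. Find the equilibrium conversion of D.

Take 1 mol D as basis and let X be its fractional conversion, so ξ = 0.5X.
Mole table: n_D = 1 − X; n_M = 0.5X.
Summing: n_T = 1 − 0.5X.
With p_i = (n_i/n_T)P, Kp = p_M / (p_D^2).
Setting this equal to 0.213 atm^-1 and taking the physical root (0 < X < 1) gives X = 0.411.

X = 0.411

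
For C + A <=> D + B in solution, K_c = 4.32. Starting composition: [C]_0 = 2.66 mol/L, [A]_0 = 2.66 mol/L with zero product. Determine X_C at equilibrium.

Let X = conversion of C; extent ξ = 2.66·X mol/L.
Concentrations: [C] = 2.66 − 2.66X; [A] = 2.66 − 2.66X; [D] = 2.66X; [B] = 2.66X.
K_c = [D] [B] / ([C] [A]).
Setting equal to 4.32 and solving for X on (0,1) gives X = 0.675.

X = 0.675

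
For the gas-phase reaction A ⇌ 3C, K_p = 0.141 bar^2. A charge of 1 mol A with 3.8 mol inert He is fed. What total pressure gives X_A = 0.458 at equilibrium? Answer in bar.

Basis: 1 mol A initially; let X = conversion of A. Extent ξ = X.
At extent ξ: n_A = 1 − X; n_C = 3X; n_I = 3.8 (inert).
Summing: n_T = 4.8 + 2X.
K_p = p_C^3 / (p_A) with p_i = (n_i/n_T)·P.
At X = 0.458: the mole-fraction product g(X) = Π y_i^ν_i = 0.1465. Since K_p = g(X)·P^{2}, P = (K_p/g)^(1/2) = (0.141/0.1465)^(1/2) = 0.981 bar.

P = 0.981 bar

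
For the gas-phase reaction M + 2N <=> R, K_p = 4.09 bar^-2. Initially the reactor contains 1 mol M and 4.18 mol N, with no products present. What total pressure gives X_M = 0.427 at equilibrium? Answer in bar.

P = 0.555 bar

Take 1 mol M as basis and let X be its fractional conversion, so ξ = X.
Moles: n_M = 1 − X; n_N = 4.18 − 2X; n_R = X.
Total moles n_T = 5.18 − 2X.
K_p = p_R / (p_M p_N^2) with p_i = (n_i/n_T)·P.
At X = 0.427: the mole-fraction product g(X) = Π y_i^ν_i = 1.261. Since K_p = g(X)·P^{-2}, P = (g/K_p)^(1/2) = (1.261/4.09)^(1/2) = 0.555 bar.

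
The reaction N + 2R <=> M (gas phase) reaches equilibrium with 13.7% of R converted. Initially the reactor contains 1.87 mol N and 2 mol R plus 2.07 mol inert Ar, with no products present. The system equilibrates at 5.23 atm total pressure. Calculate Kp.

Take 2 mol R as basis and let X be its fractional conversion, so ξ = X.
Mole table: n_N = 1.87 − X; n_R = 2 − 2X; n_M = X; n_I = 2.07 (inert).
Total moles n_T = 5.94 − 2X.
At X = 0.137: n_N = 1.73, n_R = 1.73, n_M = 0.137, n_T = 5.67.
p_i = (n_i/n_T)·P. Kp = p_M / (p_N p_R^2) = 0.0311 atm^-2.

Kp = 0.0311 atm^-2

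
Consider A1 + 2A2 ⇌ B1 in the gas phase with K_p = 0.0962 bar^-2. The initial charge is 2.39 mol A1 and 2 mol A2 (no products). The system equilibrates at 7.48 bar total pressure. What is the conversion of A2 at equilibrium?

Take 2 mol A2 as basis and let X be its fractional conversion, so ξ = X.
At extent ξ: n_A1 = 2.39 − X; n_A2 = 2 − 2X; n_B1 = X.
Total moles n_T = 4.39 − 2X.
With p_i = (n_i/n_T)P, K_p = p_B1 / (p_A1 p_A2^2).
Equating to 0.0962 bar^-2 and solving on 0 < X < 1: X = 0.602.

X = 0.602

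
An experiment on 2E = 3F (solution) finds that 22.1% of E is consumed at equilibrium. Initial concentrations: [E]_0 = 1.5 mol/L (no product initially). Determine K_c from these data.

K_c = 0.09 mol/L

Let X = conversion of E.
Concentrations: [E] = 1.5 − 1.5X; [F] = 2.25X.
At X = 0.221: [E] = 1.17, [F] = 0.497.
K_c = [F]^3 / ([E]^2) = 0.09 mol/L.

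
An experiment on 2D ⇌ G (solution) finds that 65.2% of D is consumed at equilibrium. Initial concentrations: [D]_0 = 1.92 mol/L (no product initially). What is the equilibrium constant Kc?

Let X = conversion of D.
Concentrations: [D] = 1.92 − 1.92X; [G] = 0.96X.
At X = 0.652: [D] = 0.668, [G] = 0.626.
Kc = [G] / ([D]^2) = 1.4 L/mol.

Kc = 1.4 L/mol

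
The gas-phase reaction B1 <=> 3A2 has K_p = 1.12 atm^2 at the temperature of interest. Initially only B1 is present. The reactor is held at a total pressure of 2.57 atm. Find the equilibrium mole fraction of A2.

Basis: 1 mol B1 initially; let X = conversion of B1. Extent ξ = X.
Mole table: n_B1 = 1 − X; n_A2 = 3X.
Summing: n_T = 1 + 2X.
With p_i = (n_i/n_T)P, K_p = p_A2^3 / (p_B1).
Substituting and setting equal to 1.12 atm^2 gives a polynomial in X; the root in (0,1) is X = 0.216.
Then n_A2 = 0.648, n_T = 1.43, so y_A2 = 0.453.

y_A2 = 0.453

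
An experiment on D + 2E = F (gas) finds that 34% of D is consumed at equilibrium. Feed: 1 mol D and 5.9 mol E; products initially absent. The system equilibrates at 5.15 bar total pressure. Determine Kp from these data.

Take 1 mol D as basis and let X be its fractional conversion, so ξ = X.
At extent ξ: n_D = 1 − X; n_E = 5.9 − 2X; n_F = X.
n_T = Σnᵢ = 6.9 − 2X.
At X = 0.34: n_D = 0.66, n_E = 5.22, n_F = 0.34, n_T = 6.22.
p_i = (n_i/n_T)·P. Kp = p_F / (p_D p_E^2) = 0.0276 bar^-2.

Kp = 0.0276 bar^-2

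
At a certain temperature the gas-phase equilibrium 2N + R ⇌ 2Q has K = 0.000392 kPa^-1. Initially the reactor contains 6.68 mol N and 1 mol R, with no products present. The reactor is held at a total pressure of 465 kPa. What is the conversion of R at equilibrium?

Take 1 mol R as basis and let X be its fractional conversion, so ξ = X.
Moles: n_N = 6.68 − 2X; n_R = 1 − X; n_Q = 2X.
Summing: n_T = 7.68 − X.
Mole fractions y_i = n_i/n_T; K = p_Q^2 / (p_N^2 p_R) with p_i = y_i·P.
Equating to 0.000392 kPa^-1 and solving on 0 < X < 1: X = 0.372.

X = 0.372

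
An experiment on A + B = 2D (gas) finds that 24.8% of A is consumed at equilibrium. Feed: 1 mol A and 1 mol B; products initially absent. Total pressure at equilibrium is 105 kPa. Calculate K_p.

Let X = conversion of A (basis 1 mol A); extent of reaction ξ = X.
Species balance: n_A = 1 − X; n_B = 1 − X; n_D = 2X.
Total moles n_T = 2 (Δν = 0, constant).
At X = 0.248: n_A = 0.752, n_B = 0.752, n_D = 0.496, n_T = 2.
p_i = (n_i/n_T)·P. K_p = p_D^2 / (p_A p_B) = 0.435.

K_p = 0.435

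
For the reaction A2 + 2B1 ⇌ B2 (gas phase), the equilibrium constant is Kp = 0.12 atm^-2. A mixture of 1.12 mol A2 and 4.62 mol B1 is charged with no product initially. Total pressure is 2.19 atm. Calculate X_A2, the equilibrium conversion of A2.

Let X = conversion of A2 (basis 1.12 mol A2); extent of reaction ξ = 1.12X.
Mole table: n_A2 = 1.12 − 1.12X; n_B1 = 4.62 − 2.24X; n_B2 = 1.12X.
Summing: n_T = 5.74 − 2.24X.
With p_i = (n_i/n_T)P, Kp = p_B2 / (p_A2 p_B1^2).
Equating to 0.12 atm^-2 and solving on 0 < X < 1: X = 0.261.

X = 0.261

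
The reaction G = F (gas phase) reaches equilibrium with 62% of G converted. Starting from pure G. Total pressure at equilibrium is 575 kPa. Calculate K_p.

K_p = 1.63

Let X = conversion of G (basis 1 mol G); extent of reaction ξ = X.
Moles: n_G = 1 − X; n_F = X.
Since Δν = 0, n_T = 1 throughout.
At X = 0.62: n_G = 0.38, n_F = 0.62, n_T = 1.
p_i = (n_i/n_T)·P. K_p = p_F / (p_G) = 1.63.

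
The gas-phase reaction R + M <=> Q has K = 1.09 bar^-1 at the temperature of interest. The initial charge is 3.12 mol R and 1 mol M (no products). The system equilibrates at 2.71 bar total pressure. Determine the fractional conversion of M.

X = 0.677

Basis: 1 mol M initially; let X = conversion of M. Extent ξ = X.
Mole table: n_R = 3.12 − X; n_M = 1 − X; n_Q = X.
n_T = Σnᵢ = 4.12 − X.
Mole fractions y_i = n_i/n_T; K = p_Q / (p_R p_M) with p_i = y_i·P.
Substituting and setting equal to 1.09 bar^-1 gives a polynomial in X; the root in (0,1) is X = 0.677.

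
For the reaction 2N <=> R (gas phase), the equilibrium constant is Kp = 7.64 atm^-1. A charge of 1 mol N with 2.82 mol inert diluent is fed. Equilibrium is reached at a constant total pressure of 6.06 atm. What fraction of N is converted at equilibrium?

X = 0.826

Let X = conversion of N (basis 1 mol N); extent of reaction ξ = 0.5X.
Moles: n_N = 1 − X; n_R = 0.5X; n_I = 2.82 (inert).
Summing: n_T = 3.82 − 0.5X.
With p_i = (n_i/n_T)P, Kp = p_R / (p_N^2).
Equating to 7.64 atm^-1 and solving on 0 < X < 1: X = 0.826.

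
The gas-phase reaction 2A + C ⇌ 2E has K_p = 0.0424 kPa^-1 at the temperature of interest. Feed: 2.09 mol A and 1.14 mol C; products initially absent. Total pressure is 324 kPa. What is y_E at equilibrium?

Let X = conversion of A (basis 2.09 mol A); extent of reaction ξ = 1.04X.
Species balance: n_A = 2.09 − 2.09X; n_C = 1.14 − 1.04X; n_E = 2.09X.
n_T = Σnᵢ = 3.23 − 1.04X.
Mole fractions y_i = n_i/n_T; K_p = p_E^2 / (p_A^2 p_C) with p_i = y_i·P.
Equating to 0.0424 kPa^-1 and solving on 0 < X < 1: X = 0.618.
Then n_E = 1.29, n_T = 2.58, so y_E = 0.500.

y_E = 0.500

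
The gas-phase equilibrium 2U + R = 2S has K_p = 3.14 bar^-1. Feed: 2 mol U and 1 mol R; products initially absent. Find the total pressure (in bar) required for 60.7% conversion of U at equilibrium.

P = 4.63 bar

Take 2 mol U as basis and let X be its fractional conversion, so ξ = X.
At extent ξ: n_U = 2 − 2X; n_R = 1 − X; n_S = 2X.
n_T = Σnᵢ = 3 − X.
K_p = p_S^2 / (p_U^2 p_R) with p_i = (n_i/n_T)·P.
At X = 0.607: the mole-fraction product g(X) = Π y_i^ν_i = 14.53. Since K_p = g(X)·P^{-1}, P = (g/K_p)^(1/1) = (14.53/3.14)^(1/1) = 4.63 bar.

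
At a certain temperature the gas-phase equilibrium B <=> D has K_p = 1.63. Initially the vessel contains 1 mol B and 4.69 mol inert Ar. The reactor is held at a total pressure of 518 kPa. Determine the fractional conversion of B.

X = 0.620

Take 1 mol B as basis and let X be its fractional conversion, so ξ = X.
Mole table: n_B = 1 − X; n_D = X; n_I = 4.69 (inert).
Total moles n_T = 5.69 (Δν = 0, constant).
y_i = n_i/n_T, p_i = y_i·P. K_p = p_D / (p_B).
Substituting and setting equal to 1.63 gives a polynomial in X; the root in (0,1) is X = 0.620.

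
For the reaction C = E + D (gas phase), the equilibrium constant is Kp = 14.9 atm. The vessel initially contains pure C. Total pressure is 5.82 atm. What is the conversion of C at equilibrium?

Basis: 1 mol C initially; let X = conversion of C. Extent ξ = X.
Mole table: n_C = 1 − X; n_E = X; n_D = X.
Summing: n_T = 1 + X.
With p_i = (n_i/n_T)P, Kp = p_E p_D / (p_C).
This yields a degree-2 equation in X; solving on (0,1), X = 0.848.

X = 0.848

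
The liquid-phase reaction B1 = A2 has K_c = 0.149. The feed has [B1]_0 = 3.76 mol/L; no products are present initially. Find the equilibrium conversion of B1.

Let X = conversion of B1; extent ξ = 3.76·X mol/L.
Concentrations: [B1] = 3.76 − 3.76X; [A2] = 3.76X.
K_c = [A2] / ([B1]).
Solving K_c = 0.149 for X ∈ (0,1): X = 0.130.

X = 0.130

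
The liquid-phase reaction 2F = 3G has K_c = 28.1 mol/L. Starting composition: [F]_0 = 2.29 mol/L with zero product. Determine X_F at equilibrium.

Let X = conversion of F; extent ξ = 2.29X/2 mol/L.
Concentrations: [F] = 2.29 − 2.29X; [G] = 3.44X.
K_c = [G]^3 / ([F]^2).
Equating to 28.1 mol/L: the physical root is X = 0.696.

X = 0.696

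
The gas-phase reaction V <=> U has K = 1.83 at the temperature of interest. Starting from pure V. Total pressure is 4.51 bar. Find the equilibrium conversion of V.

X = 0.647

Take 1 mol V as basis and let X be its fractional conversion, so ξ = X.
Mole table: n_V = 1 − X; n_U = X.
Since Δν = 0, n_T = 1 throughout.
y_i = n_i/n_T, p_i = y_i·P. K = p_U / (p_V).
Setting this equal to 1.83 and taking the physical root (0 < X < 1) gives X = 0.647.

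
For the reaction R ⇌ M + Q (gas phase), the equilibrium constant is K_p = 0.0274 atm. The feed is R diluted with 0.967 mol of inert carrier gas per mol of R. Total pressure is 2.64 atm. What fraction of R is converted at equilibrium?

X = 0.137

Let X = conversion of R (basis 1 mol R); extent of reaction ξ = X.
Moles: n_R = 1 − X; n_M = X; n_Q = X; n_I = 0.967 (inert).
Summing: n_T = 1.97 + X.
y_i = n_i/n_T, p_i = y_i·P. K_p = p_M p_Q / (p_R).
This yields a degree-2 equation in X; solving on (0,1), X = 0.137.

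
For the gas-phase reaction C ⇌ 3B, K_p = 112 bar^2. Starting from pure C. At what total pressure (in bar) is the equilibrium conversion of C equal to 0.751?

Let X = conversion of C (basis 1 mol C); extent of reaction ξ = X.
Moles: n_C = 1 − X; n_B = 3X.
n_T = Σnᵢ = 1 + 2X.
K_p = p_B^3 / (p_C) with p_i = (n_i/n_T)·P.
At X = 0.751: the mole-fraction product g(X) = Π y_i^ν_i = 7.337. Since K_p = g(X)·P^{2}, P = (K_p/g)^(1/2) = (112/7.337)^(1/2) = 3.91 bar.

P = 3.91 bar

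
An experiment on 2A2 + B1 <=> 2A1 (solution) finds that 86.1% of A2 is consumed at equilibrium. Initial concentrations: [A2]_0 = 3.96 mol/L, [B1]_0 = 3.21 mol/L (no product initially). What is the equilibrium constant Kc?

Kc = 25.5 L/mol

Let X = conversion of A2.
Concentrations: [A2] = 3.96 − 3.96X; [B1] = 3.21 − 1.98X; [A1] = 3.96X.
At X = 0.861: [A2] = 0.55, [B1] = 1.51, [A1] = 3.41.
Kc = [A1]^2 / ([A2]^2 [B1]) = 25.5 L/mol.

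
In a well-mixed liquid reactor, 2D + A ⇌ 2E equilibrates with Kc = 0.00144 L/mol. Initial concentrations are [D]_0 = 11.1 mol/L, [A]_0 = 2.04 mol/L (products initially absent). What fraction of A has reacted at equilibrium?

Let X = conversion of A; extent ξ = 2.04·X mol/L.
Concentrations: [D] = 11.1 − 4.08X; [A] = 2.04 − 2.04X; [E] = 4.08X.
Kc = [E]^2 / ([D]^2 [A]).
Solving Kc = 0.00144 for X ∈ (0,1): X = 0.131.

X = 0.131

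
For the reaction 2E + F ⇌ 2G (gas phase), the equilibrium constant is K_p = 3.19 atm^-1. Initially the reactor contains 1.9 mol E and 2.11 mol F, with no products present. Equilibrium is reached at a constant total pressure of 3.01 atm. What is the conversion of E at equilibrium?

Basis: 1.9 mol E initially; let X = conversion of E. Extent ξ = 0.95X.
Mole table: n_E = 1.9 − 1.9X; n_F = 2.11 − 0.95X; n_G = 1.9X.
n_T = Σnᵢ = 4.01 − 0.95X.
Mole fractions y_i = n_i/n_T; K_p = p_G^2 / (p_E^2 p_F) with p_i = y_i·P.
Equating to 3.19 atm^-1 and solving on 0 < X < 1: X = 0.672.

X = 0.672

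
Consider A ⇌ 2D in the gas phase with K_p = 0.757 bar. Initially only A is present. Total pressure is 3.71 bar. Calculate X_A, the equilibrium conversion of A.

Let X = conversion of A (basis 1 mol A); extent of reaction ξ = X.
Species balance: n_A = 1 − X; n_D = 2X.
Summing: n_T = 1 + X.
With p_i = (n_i/n_T)P, K_p = p_D^2 / (p_A).
Setting this equal to 0.757 bar and taking the physical root (0 < X < 1) gives X = 0.220.

X = 0.220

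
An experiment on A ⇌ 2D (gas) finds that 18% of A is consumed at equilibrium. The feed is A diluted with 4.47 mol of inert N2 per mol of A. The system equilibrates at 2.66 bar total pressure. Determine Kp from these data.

Kp = 0.0744 bar

Let X = conversion of A (basis 1 mol A); extent of reaction ξ = X.
Species balance: n_A = 1 − X; n_D = 2X; n_I = 4.47 (inert).
n_T = Σnᵢ = 5.47 + X.
At X = 0.18: n_A = 0.82, n_D = 0.36, n_T = 5.65.
p_i = (n_i/n_T)·P. Kp = p_D^2 / (p_A) = 0.0744 bar.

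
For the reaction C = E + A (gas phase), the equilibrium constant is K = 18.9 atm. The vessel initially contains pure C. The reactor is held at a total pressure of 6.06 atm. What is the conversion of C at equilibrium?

Let X = conversion of C (basis 1 mol C); extent of reaction ξ = X.
At extent ξ: n_C = 1 − X; n_E = X; n_A = X.
Summing: n_T = 1 + X.
With p_i = (n_i/n_T)P, K = p_E p_A / (p_C).
Substituting and setting equal to 18.9 atm gives a polynomial in X; the root in (0,1) is X = 0.870.

X = 0.870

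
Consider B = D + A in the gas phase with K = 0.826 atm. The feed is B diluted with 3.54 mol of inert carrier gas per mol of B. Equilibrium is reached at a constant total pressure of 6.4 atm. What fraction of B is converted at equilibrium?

Basis: 1 mol B initially; let X = conversion of B. Extent ξ = X.
At extent ξ: n_B = 1 − X; n_D = X; n_A = X; n_I = 3.54 (inert).
n_T = Σnᵢ = 4.54 + X.
With p_i = (n_i/n_T)P, K = p_D p_A / (p_B).
This yields a degree-2 equation in X; solving on (0,1), X = 0.546.

X = 0.546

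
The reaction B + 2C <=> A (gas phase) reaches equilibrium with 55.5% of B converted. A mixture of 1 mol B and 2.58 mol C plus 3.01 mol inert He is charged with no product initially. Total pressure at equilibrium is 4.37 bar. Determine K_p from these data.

Let X = conversion of B (basis 1 mol B); extent of reaction ξ = X.
Moles: n_B = 1 − X; n_C = 2.58 − 2X; n_A = X; n_I = 3.01 (inert).
n_T = Σnᵢ = 6.59 − 2X.
At X = 0.555: n_B = 0.445, n_C = 1.47, n_A = 0.555, n_T = 5.48.
p_i = (n_i/n_T)·P. K_p = p_A / (p_B p_C^2) = 0.908 bar^-2.

K_p = 0.908 bar^-2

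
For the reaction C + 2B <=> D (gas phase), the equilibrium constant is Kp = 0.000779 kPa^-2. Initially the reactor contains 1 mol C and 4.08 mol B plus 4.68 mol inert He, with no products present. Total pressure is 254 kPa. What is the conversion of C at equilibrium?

Let X = conversion of C (basis 1 mol C); extent of reaction ξ = X.
At extent ξ: n_C = 1 − X; n_B = 4.08 − 2X; n_D = X; n_I = 4.68 (inert).
Total moles n_T = 9.76 − 2X.
Mole fractions y_i = n_i/n_T; Kp = p_D / (p_C p_B^2) with p_i = y_i·P.
This yields a degree-3 equation in X; solving on (0,1), X = 0.820.

X = 0.820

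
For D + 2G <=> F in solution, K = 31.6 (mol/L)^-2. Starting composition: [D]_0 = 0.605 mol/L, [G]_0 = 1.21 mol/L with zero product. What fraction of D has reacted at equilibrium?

Let X = conversion of D; extent ξ = 0.605·X mol/L.
Concentrations: [D] = 0.605 − 0.605X; [G] = 1.21 − 1.21X; [F] = 0.605X.
K = [F] / ([D] [G]^2).
Setting equal to 31.6 and solving for X on (0,1) gives X = 0.747.

X = 0.747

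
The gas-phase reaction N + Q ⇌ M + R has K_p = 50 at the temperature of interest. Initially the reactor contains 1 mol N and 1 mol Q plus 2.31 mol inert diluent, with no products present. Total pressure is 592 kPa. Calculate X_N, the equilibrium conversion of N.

X = 0.876

Basis: 1 mol N initially; let X = conversion of N. Extent ξ = X.
Species balance: n_N = 1 − X; n_Q = 1 − X; n_M = X; n_R = X; n_I = 2.31 (inert).
Total moles n_T = 4.31 (Δν = 0, constant).
y_i = n_i/n_T, p_i = y_i·P. K_p = p_M p_R / (p_N p_Q).
Setting this equal to 50 and taking the physical root (0 < X < 1) gives X = 0.876.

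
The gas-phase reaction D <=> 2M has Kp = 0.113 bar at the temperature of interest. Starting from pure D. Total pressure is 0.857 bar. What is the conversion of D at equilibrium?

X = 0.179

Take 1 mol D as basis and let X be its fractional conversion, so ξ = X.
Mole table: n_D = 1 − X; n_M = 2X.
n_T = Σnᵢ = 1 + X.
With p_i = (n_i/n_T)P, Kp = p_M^2 / (p_D).
This yields a degree-2 equation in X; solving on (0,1), X = 0.179.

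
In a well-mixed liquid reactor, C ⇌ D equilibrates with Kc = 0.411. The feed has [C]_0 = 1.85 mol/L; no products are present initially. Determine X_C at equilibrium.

Let X = conversion of C; extent ξ = 1.85·X mol/L.
Concentrations: [C] = 1.85 − 1.85X; [D] = 1.85X.
Kc = [D] / ([C]).
Equating to 0.411: the physical root is X = 0.291.

X = 0.291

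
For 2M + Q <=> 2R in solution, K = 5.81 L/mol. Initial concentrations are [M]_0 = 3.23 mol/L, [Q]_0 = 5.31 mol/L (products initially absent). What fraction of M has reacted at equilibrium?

Let X = conversion of M; extent ξ = 3.23X/2 mol/L.
Concentrations: [M] = 3.23 − 3.23X; [Q] = 5.31 − 1.61X; [R] = 3.23X.
K = [R]^2 / ([M]^2 [Q]).
Solving K = 5.81 for X ∈ (0,1): X = 0.828.

X = 0.828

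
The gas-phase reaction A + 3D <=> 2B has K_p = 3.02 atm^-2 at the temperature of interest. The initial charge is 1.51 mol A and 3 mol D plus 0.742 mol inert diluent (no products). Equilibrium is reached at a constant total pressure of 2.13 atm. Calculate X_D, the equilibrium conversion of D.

Let X = conversion of D (basis 3 mol D); extent of reaction ξ = X.
Mole table: n_A = 1.51 − X; n_D = 3 − 3X; n_B = 2X; n_I = 0.742 (inert).
Summing: n_T = 5.25 − 2X.
y_i = n_i/n_T, p_i = y_i·P. K_p = p_B^2 / (p_A p_D^3).
This yields a degree-4 equation in X; solving on (0,1), X = 0.591.

X = 0.591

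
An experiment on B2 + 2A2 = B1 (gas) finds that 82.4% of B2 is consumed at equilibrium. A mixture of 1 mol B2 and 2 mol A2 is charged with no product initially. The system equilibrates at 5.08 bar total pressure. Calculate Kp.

Kp = 2.68 bar^-2

Let X = conversion of B2 (basis 1 mol B2); extent of reaction ξ = X.
At extent ξ: n_B2 = 1 − X; n_A2 = 2 − 2X; n_B1 = X.
Total moles n_T = 3 − 2X.
At X = 0.824: n_B2 = 0.176, n_A2 = 0.352, n_B1 = 0.824, n_T = 1.35.
p_i = (n_i/n_T)·P. Kp = p_B1 / (p_B2 p_A2^2) = 2.68 bar^-2.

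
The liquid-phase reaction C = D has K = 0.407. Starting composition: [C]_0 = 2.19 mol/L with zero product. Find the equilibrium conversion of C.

X = 0.289

Let X = conversion of C; extent ξ = 2.19·X mol/L.
Concentrations: [C] = 2.19 − 2.19X; [D] = 2.19X.
K = [D] / ([C]).
Equating to 0.407: the physical root is X = 0.289.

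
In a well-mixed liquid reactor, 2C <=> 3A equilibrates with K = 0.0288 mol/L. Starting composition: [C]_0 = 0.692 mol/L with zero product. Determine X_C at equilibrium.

Let X = conversion of C; extent ξ = 0.692X/2 mol/L.
Concentrations: [C] = 0.692 − 0.692X; [A] = 1.04X.
K = [A]^3 / ([C]^2).
This equals 0.0288 at X = 0.199 (the root in 0 < X < 1).

X = 0.199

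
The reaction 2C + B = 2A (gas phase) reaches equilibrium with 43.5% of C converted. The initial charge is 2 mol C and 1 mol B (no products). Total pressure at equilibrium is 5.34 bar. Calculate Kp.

Basis: 2 mol C initially; let X = conversion of C. Extent ξ = X.
Mole table: n_C = 2 − 2X; n_B = 1 − X; n_A = 2X.
Total moles n_T = 3 − X.
At X = 0.435: n_C = 1.13, n_B = 0.565, n_A = 0.87, n_T = 2.56.
p_i = (n_i/n_T)·P. Kp = p_A^2 / (p_C^2 p_B) = 0.504 bar^-1.

Kp = 0.504 bar^-1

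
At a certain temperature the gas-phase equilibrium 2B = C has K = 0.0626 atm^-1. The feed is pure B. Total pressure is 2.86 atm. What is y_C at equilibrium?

Let X = conversion of B (basis 1 mol B); extent of reaction ξ = 0.5X.
At extent ξ: n_B = 1 − X; n_C = 0.5X.
Summing: n_T = 1 − 0.5X.
With p_i = (n_i/n_T)P, K = p_C / (p_B^2).
Substituting and setting equal to 0.0626 atm^-1 gives a polynomial in X; the root in (0,1) is X = 0.237.
Then n_C = 0.118, n_T = 0.882, so y_C = 0.134.

y_C = 0.134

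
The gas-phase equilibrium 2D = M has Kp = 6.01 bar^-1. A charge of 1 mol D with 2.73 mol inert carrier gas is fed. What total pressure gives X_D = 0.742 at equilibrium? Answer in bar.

P = 3.12 bar

Let X = conversion of D (basis 1 mol D); extent of reaction ξ = 0.5X.
Moles: n_D = 1 − X; n_M = 0.5X; n_I = 2.73 (inert).
Total moles n_T = 3.73 − 0.5X.
Kp = p_M / (p_D^2) with p_i = (n_i/n_T)·P.
At X = 0.742: the mole-fraction product g(X) = Π y_i^ν_i = 18.72. Since Kp = g(X)·P^{-1}, P = (g/Kp)^(1/1) = (18.72/6.01)^(1/1) = 3.12 bar.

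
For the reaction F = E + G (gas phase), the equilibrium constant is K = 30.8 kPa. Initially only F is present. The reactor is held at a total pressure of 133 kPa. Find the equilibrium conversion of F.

X = 0.434

Basis: 1 mol F initially; let X = conversion of F. Extent ξ = X.
Mole table: n_F = 1 − X; n_E = X; n_G = X.
Total moles n_T = 1 + X.
Mole fractions y_i = n_i/n_T; K = p_E p_G / (p_F) with p_i = y_i·P.
Setting this equal to 30.8 kPa and taking the physical root (0 < X < 1) gives X = 0.434.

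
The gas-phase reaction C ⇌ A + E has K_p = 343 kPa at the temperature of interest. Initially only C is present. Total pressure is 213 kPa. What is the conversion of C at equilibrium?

Let X = conversion of C (basis 1 mol C); extent of reaction ξ = X.
Species balance: n_C = 1 − X; n_A = X; n_E = X.
Total moles n_T = 1 + X.
With p_i = (n_i/n_T)P, K_p = p_A p_E / (p_C).
This yields a degree-2 equation in X; solving on (0,1), X = 0.785.

X = 0.785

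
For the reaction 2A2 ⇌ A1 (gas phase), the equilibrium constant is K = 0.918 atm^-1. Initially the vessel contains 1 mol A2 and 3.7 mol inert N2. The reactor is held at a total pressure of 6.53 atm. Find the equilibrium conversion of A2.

Take 1 mol A2 as basis and let X be its fractional conversion, so ξ = 0.5X.
Mole table: n_A2 = 1 − X; n_A1 = 0.5X; n_I = 3.7 (inert).
Summing: n_T = 4.7 − 0.5X.
y_i = n_i/n_T, p_i = y_i·P. K = p_A1 / (p_A2^2).
Equating to 0.918 atm^-1 and solving on 0 < X < 1: X = 0.550.

X = 0.550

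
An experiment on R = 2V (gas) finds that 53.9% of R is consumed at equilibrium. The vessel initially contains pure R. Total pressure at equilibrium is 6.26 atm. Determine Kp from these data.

Kp = 10.3 atm

Let X = conversion of R (basis 1 mol R); extent of reaction ξ = X.
Species balance: n_R = 1 − X; n_V = 2X.
n_T = Σnᵢ = 1 + X.
At X = 0.539: n_R = 0.461, n_V = 1.08, n_T = 1.54.
p_i = (n_i/n_T)·P. Kp = p_V^2 / (p_R) = 10.3 atm.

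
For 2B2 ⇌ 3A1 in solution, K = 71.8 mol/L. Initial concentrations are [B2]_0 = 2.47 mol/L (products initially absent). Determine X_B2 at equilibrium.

X = 0.770

Let X = conversion of B2; extent ξ = 2.47X/2 mol/L.
Concentrations: [B2] = 2.47 − 2.47X; [A1] = 3.71X.
K = [A1]^3 / ([B2]^2).
Setting equal to 71.8 and solving for X on (0,1) gives X = 0.770.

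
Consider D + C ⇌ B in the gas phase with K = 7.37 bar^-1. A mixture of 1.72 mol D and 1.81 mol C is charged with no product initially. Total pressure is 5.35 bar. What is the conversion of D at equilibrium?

Basis: 1.72 mol D initially; let X = conversion of D. Extent ξ = 1.72X.
Mole table: n_D = 1.72 − 1.72X; n_C = 1.81 − 1.72X; n_B = 1.72X.
n_T = Σnᵢ = 3.53 − 1.72X.
y_i = n_i/n_T, p_i = y_i·P. K = p_B / (p_D p_C).
Substituting and setting equal to 7.37 bar^-1 gives a polynomial in X; the root in (0,1) is X = 0.863.

X = 0.863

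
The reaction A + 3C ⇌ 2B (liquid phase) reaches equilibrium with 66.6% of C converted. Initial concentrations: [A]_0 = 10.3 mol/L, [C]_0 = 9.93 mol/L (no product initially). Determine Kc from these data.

Let X = conversion of C.
Concentrations: [A] = 10.3 − 3.31X; [C] = 9.93 − 9.93X; [B] = 6.62X.
At X = 0.666: [A] = 8.1, [C] = 3.32, [B] = 4.41.
Kc = [B]^2 / ([A] [C]^3) = 0.0658 (mol/L)^-2.

Kc = 0.0658 (mol/L)^-2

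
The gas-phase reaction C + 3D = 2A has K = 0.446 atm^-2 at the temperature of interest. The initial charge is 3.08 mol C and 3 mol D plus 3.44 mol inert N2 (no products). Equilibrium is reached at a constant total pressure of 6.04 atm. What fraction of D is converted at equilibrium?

Basis: 3 mol D initially; let X = conversion of D. Extent ξ = X.
Species balance: n_C = 3.08 − X; n_D = 3 − 3X; n_A = 2X; n_I = 3.44 (inert).
Summing: n_T = 9.52 − 2X.
y_i = n_i/n_T, p_i = y_i·P. K = p_A^2 / (p_C p_D^3).
Substituting and setting equal to 0.446 atm^-2 gives a polynomial in X; the root in (0,1) is X = 0.566.

X = 0.566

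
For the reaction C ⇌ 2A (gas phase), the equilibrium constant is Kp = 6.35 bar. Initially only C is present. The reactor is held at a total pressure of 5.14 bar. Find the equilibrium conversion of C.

Basis: 1 mol C initially; let X = conversion of C. Extent ξ = X.
Species balance: n_C = 1 − X; n_A = 2X.
Summing: n_T = 1 + X.
y_i = n_i/n_T, p_i = y_i·P. Kp = p_A^2 / (p_C).
This yields a degree-2 equation in X; solving on (0,1), X = 0.486.

X = 0.486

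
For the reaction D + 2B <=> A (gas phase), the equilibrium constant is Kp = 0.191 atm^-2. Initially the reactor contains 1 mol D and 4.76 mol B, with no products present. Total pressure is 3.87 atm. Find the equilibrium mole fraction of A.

Let X = conversion of D (basis 1 mol D); extent of reaction ξ = X.
At extent ξ: n_D = 1 − X; n_B = 4.76 − 2X; n_A = X.
Summing: n_T = 5.76 − 2X.
Mole fractions y_i = n_i/n_T; Kp = p_A / (p_D p_B^2) with p_i = y_i·P.
Substituting and setting equal to 0.191 atm^-2 gives a polynomial in X; the root in (0,1) is X = 0.634.
Then n_A = 0.634, n_T = 4.49, so y_A = 0.141.

y_A = 0.141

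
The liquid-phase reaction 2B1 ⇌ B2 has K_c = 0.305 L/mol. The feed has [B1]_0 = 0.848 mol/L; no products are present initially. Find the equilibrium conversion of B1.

Let X = conversion of B1; extent ξ = 0.848X/2 mol/L.
Concentrations: [B1] = 0.848 − 0.848X; [B2] = 0.424X.
K_c = [B2] / ([B1]^2).
This equals 0.305 at X = 0.273 (the root in 0 < X < 1).

X = 0.273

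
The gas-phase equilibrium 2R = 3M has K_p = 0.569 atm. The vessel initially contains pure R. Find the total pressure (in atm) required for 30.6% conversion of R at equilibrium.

Let X = conversion of R (basis 1 mol R); extent of reaction ξ = 0.5X.
At extent ξ: n_R = 1 − X; n_M = 1.5X.
Summing: n_T = 1 + 0.5X.
K_p = p_M^3 / (p_R^2) with p_i = (n_i/n_T)·P.
At X = 0.306: the mole-fraction product g(X) = Π y_i^ν_i = 0.1741. Since K_p = g(X)·P^{1}, P = (K_p/g)^(1/1) = (0.569/0.1741)^(1/1) = 3.27 atm.

P = 3.27 atm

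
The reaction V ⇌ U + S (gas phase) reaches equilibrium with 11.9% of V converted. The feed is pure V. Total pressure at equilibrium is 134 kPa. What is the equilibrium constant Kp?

Kp = 1.92 kPa

Take 1 mol V as basis and let X be its fractional conversion, so ξ = X.
Mole table: n_V = 1 − X; n_U = X; n_S = X.
n_T = Σnᵢ = 1 + X.
At X = 0.119: n_V = 0.881, n_U = 0.119, n_S = 0.119, n_T = 1.12.
p_i = (n_i/n_T)·P. Kp = p_U p_S / (p_V) = 1.92 kPa.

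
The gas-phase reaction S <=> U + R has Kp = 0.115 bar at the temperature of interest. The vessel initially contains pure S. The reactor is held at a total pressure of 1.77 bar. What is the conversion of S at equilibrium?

Basis: 1 mol S initially; let X = conversion of S. Extent ξ = X.
Moles: n_S = 1 − X; n_U = X; n_R = X.
n_T = Σnᵢ = 1 + X.
y_i = n_i/n_T, p_i = y_i·P. Kp = p_U p_R / (p_S).
Setting this equal to 0.115 bar and taking the physical root (0 < X < 1) gives X = 0.247.

X = 0.247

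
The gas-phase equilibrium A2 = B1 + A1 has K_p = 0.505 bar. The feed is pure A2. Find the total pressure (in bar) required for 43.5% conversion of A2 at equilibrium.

Let X = conversion of A2 (basis 1 mol A2); extent of reaction ξ = X.
Moles: n_A2 = 1 − X; n_B1 = X; n_A1 = X.
n_T = Σnᵢ = 1 + X.
K_p = p_B1 p_A1 / (p_A2) with p_i = (n_i/n_T)·P.
At X = 0.435: the mole-fraction product g(X) = Π y_i^ν_i = 0.2334. Since K_p = g(X)·P^{1}, P = (K_p/g)^(1/1) = (0.505/0.2334)^(1/1) = 2.16 bar.

P = 2.16 bar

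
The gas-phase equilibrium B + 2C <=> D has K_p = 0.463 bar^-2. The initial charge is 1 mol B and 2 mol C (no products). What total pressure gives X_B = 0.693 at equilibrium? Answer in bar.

P = 5.8 bar

Take 1 mol B as basis and let X be its fractional conversion, so ξ = X.
At extent ξ: n_B = 1 − X; n_C = 2 − 2X; n_D = X.
Total moles n_T = 3 − 2X.
K_p = p_D / (p_B p_C^2) with p_i = (n_i/n_T)·P.
At X = 0.693: the mole-fraction product g(X) = Π y_i^ν_i = 15.6. Since K_p = g(X)·P^{-2}, P = (g/K_p)^(1/2) = (15.6/0.463)^(1/2) = 5.8 bar.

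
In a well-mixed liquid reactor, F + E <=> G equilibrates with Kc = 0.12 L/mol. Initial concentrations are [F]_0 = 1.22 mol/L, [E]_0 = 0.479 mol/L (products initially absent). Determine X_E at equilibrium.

Let X = conversion of E; extent ξ = 0.479·X mol/L.
Concentrations: [F] = 1.22 − 0.479X; [E] = 0.479 − 0.479X; [G] = 0.479X.
Kc = [G] / ([F] [E]).
Solving Kc = 0.12 for X ∈ (0,1): X = 0.122.

X = 0.122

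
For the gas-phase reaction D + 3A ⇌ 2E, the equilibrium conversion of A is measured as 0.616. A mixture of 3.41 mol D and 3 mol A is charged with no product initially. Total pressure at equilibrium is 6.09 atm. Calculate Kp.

Take 3 mol A as basis and let X be its fractional conversion, so ξ = X.
Mole table: n_D = 3.41 − X; n_A = 3 − 3X; n_E = 2X.
n_T = Σnᵢ = 6.41 − 2X.
At X = 0.616: n_D = 2.79, n_A = 1.15, n_E = 1.23, n_T = 5.18.
p_i = (n_i/n_T)·P. Kp = p_E^2 / (p_D p_A^3) = 0.257 atm^-2.

Kp = 0.257 atm^-2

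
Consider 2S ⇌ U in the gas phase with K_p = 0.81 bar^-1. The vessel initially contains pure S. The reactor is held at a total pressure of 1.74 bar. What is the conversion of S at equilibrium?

Let X = conversion of S (basis 1 mol S); extent of reaction ξ = 0.5X.
At extent ξ: n_S = 1 − X; n_U = 0.5X.
n_T = Σnᵢ = 1 − 0.5X.
With p_i = (n_i/n_T)P, K_p = p_U / (p_S^2).
This yields a degree-2 equation in X; solving on (0,1), X = 0.612.

X = 0.612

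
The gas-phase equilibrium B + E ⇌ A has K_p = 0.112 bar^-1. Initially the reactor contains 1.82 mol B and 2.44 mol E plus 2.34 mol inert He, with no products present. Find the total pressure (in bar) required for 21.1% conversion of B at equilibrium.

Take 1.82 mol B as basis and let X be its fractional conversion, so ξ = 1.82X.
At extent ξ: n_B = 1.82 − 1.82X; n_E = 2.44 − 1.82X; n_A = 1.82X; n_I = 2.34 (inert).
n_T = Σnᵢ = 6.6 − 1.82X.
K_p = p_A / (p_B p_E) with p_i = (n_i/n_T)·P.
At X = 0.211: the mole-fraction product g(X) = Π y_i^ν_i = 0.8085. Since K_p = g(X)·P^{-1}, P = (g/K_p)^(1/1) = (0.8085/0.112)^(1/1) = 7.22 bar.

P = 7.22 bar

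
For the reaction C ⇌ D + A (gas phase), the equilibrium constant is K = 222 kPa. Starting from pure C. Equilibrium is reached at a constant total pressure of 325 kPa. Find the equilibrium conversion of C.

Let X = conversion of C (basis 1 mol C); extent of reaction ξ = X.
At extent ξ: n_C = 1 − X; n_D = X; n_A = X.
Total moles n_T = 1 + X.
With p_i = (n_i/n_T)P, K = p_D p_A / (p_C).
Substituting and setting equal to 222 kPa gives a polynomial in X; the root in (0,1) is X = 0.637.

X = 0.637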